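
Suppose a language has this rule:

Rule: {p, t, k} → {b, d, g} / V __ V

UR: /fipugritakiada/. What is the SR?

fibugridagiada

/p/ is a voiceless stop between vowels /i/ and /u/, so it voices to [b].
/t/ is a voiceless stop between vowels /i/ and /a/, so it voices to [d].
/k/ is a voiceless stop between vowels /a/ and /i/, so it voices to [g].
Surface form: [fibugridagiada].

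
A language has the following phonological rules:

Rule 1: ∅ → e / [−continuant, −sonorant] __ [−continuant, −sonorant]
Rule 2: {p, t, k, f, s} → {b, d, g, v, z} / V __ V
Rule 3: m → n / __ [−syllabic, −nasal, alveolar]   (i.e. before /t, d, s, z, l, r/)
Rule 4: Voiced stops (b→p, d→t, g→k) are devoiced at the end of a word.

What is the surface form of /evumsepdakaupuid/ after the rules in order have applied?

evunsebedagaubuit

Rule 1 (stop-cluster e-epenthesis): /p/ and /d/ form a stop–stop cluster, so [e] is inserted between them. /evumsepdakaupuid/ → evumsepedakaupuid.
Rule 2 (intervocalic voicing): /p/ is a voiceless obstruent between vowels /e/ and /e/, so it voices to [b]. /k/ is a voiceless obstruent between vowels /a/ and /a/, so it voices to [g]. /p/ is a voiceless obstruent between vowels /u/ and /u/, so it voices to [b]. /evumsepedakaupuid/ → evumsebedagaubuid.
Rule 3 (nasal place assimilation): /m/ precedes the alveolar consonant /s/, so it assimilates in place to [n]. /evumsebedagaubuid/ → evunsebedagaubuid.
Rule 4 (final devoicing): /d/ is a voiced stop in word-final position, so it devoices to [t]. /evunsebedagaubuid/ → evunsebedagaubuit.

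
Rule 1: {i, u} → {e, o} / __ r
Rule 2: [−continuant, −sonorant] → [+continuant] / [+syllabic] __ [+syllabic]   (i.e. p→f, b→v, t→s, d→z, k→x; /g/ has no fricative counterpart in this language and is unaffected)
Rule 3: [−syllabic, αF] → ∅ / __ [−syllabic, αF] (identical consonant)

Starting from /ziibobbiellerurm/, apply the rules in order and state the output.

Rule 1 (pre-rhotic lowering): /u/ is a high vowel immediately before /r/, so it lowers to [o]. /ziibobbiellerurm/ → ziibobbiellerorm.
Rule 2 (intervocalic spirantization): /b/ is a stop between vowels /i/ and /o/, so it spirantizes to the fricative [v]. /ziibobbiellerorm/ → ziivobbiellerorm.
Rule 3 (degemination): /bb/ is a geminate; the first /b/ deletes. /ll/ is a geminate; the first /l/ deletes. /ziivobbiellerorm/ → ziivobielerorm.

ziivobielerorm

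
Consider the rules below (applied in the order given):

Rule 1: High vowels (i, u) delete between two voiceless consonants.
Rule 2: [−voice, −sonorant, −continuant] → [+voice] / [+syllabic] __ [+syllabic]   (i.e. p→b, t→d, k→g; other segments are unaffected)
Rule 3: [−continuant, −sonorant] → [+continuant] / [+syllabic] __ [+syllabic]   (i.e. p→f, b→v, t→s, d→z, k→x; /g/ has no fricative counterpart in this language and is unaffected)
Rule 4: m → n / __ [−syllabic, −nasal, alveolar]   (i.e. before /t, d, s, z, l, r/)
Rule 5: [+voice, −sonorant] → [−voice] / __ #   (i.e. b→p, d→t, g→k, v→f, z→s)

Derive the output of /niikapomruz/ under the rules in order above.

niigavonrus

Rule 1 (high vowel syncope): no segment meets the environment; /niikapomruz/ is unchanged.
Rule 2 (intervocalic voicing): /k/ is a voiceless stop between vowels /i/ and /a/, so it voices to [g]. /p/ is a voiceless stop between vowels /a/ and /o/, so it voices to [b]. /niikapomruz/ → niigabomruz.
Rule 3 (intervocalic spirantization): /b/ is a stop between vowels /a/ and /o/, so it spirantizes to the fricative [v]. /niigabomruz/ → niigavomruz.
Rule 4 (nasal place assimilation): /m/ precedes the alveolar consonant /r/, so it assimilates in place to [n]. /niigavomruz/ → niigavonruz.
Rule 5 (final devoicing): /z/ is a voiced obstruent in word-final position, so it devoices to [s]. /niigavonruz/ → niigavonrus.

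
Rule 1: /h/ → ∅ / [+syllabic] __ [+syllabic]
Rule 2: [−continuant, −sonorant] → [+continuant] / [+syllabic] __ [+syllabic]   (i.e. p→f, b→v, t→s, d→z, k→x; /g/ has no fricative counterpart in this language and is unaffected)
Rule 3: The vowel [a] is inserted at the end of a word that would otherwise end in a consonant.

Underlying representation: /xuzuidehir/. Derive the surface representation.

Rule 1 (intervocalic h-deletion): /h/ occurs between vowels /e/ and /i/, so it deletes. /xuzuidehir/ → xuzuideir.
Rule 2 (intervocalic spirantization): /d/ is a stop between vowels /i/ and /e/, so it spirantizes to the fricative [z]. /xuzuideir/ → xuzuizeir.
Rule 3 (final a-epenthesis): the form ends in the consonant /r/, so [a] is inserted word-finally. /xuzuizeir/ → xuzuizeira.

xuzuizeira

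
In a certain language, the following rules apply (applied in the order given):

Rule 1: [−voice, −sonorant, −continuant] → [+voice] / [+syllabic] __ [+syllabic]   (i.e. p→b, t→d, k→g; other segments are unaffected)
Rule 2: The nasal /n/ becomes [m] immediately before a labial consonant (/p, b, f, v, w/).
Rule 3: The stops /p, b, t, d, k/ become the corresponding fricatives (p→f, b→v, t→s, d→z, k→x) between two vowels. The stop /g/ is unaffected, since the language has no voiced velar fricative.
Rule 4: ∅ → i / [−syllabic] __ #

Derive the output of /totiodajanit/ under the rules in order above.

toziozajaniti

Rule 1 (intervocalic voicing): /t/ is a voiceless stop between vowels /o/ and /i/, so it voices to [d]. /totiodajanit/ → todiodajanit.
Rule 2 (nasal place assimilation): no segment meets the environment; /todiodajanit/ is unchanged.
Rule 3 (intervocalic spirantization): /d/ is a stop between vowels /o/ and /i/, so it spirantizes to the fricative [z]. /d/ is a stop between vowels /o/ and /a/, so it spirantizes to the fricative [z]. /todiodajanit/ → toziozajanit.
Rule 4 (final i-epenthesis): the form ends in the consonant /t/, so [i] is inserted word-finally. /toziozajanit/ → toziozajaniti.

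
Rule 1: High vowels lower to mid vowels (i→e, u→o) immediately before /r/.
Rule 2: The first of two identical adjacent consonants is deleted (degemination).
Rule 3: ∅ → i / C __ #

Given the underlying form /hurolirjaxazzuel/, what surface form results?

Rule 1 (pre-rhotic lowering): /u/ is a high vowel immediately before /r/, so it lowers to [o]. /i/ is a high vowel immediately before /r/, so it lowers to [e]. /hurolirjaxazzuel/ → horolerjaxazzuel.
Rule 2 (degemination): /zz/ is a geminate; the first /z/ deletes. /horolerjaxazzuel/ → horolerjaxazuel.
Rule 3 (final i-epenthesis): the form ends in the consonant /l/, so [i] is inserted word-finally. /horolerjaxazuel/ → horolerjaxazueli.

horolerjaxazueli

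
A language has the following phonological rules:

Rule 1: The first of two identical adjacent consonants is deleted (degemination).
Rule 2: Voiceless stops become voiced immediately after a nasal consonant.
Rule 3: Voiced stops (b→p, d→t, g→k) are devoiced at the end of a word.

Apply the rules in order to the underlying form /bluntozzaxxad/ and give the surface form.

blundozaxat

Rule 1 (degemination): /zz/ is a geminate; the first /z/ deletes. /xx/ is a geminate; the first /x/ deletes. /bluntozzaxxad/ → bluntozaxad.
Rule 2 (post-nasal voicing): /t/ is a voiceless stop immediately after the nasal /n/, so it voices to [d]. /bluntozaxad/ → blundozaxad.
Rule 3 (final devoicing): /d/ is a voiced stop in word-final position, so it devoices to [t]. /blundozaxad/ → blundozaxat.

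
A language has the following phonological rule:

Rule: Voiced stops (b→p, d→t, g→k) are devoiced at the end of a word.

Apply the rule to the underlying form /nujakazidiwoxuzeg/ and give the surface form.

nujakazidiwoxuzek

/g/ is a voiced stop in word-final position, so it devoices to [k].
The other instance of /d/ does not occur in the required environment and remains unchanged.
Surface form: [nujakazidiwoxuzek].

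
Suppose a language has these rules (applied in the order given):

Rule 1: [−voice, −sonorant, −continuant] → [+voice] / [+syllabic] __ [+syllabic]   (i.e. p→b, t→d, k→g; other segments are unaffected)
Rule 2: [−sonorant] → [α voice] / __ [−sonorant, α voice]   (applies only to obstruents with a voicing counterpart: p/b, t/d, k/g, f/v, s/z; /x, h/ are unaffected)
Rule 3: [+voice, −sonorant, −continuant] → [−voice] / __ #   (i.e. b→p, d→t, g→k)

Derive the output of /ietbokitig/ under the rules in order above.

Rule 1 (intervocalic voicing): /k/ is a voiceless stop between vowels /o/ and /i/, so it voices to [g]. /t/ is a voiceless stop between vowels /i/ and /i/, so it voices to [d]. /ietbokitig/ → ietbogidig.
Rule 2 (regressive voicing assimilation): /t/ precedes the voiced obstruent /b/, so it voices to [d] by assimilation. /ietbogidig/ → iedbogidig.
Rule 3 (final devoicing): /g/ is a voiced stop in word-final position, so it devoices to [k]. /iedbogidig/ → iedbogidik.

iedbogidik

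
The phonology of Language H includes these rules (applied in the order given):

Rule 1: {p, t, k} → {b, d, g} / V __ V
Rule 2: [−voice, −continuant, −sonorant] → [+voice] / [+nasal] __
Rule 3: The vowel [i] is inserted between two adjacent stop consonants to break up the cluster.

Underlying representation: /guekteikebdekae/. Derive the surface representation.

guekiteigebidegae

Rule 1 (intervocalic voicing): /k/ is a voiceless stop between vowels /i/ and /e/, so it voices to [g]. /k/ is a voiceless stop between vowels /e/ and /a/, so it voices to [g]. /guekteikebdekae/ → guekteigebdegae.
Rule 2 (post-nasal voicing): no segment meets the environment; /guekteigebdegae/ is unchanged.
Rule 3 (stop-cluster i-epenthesis): /k/ and /t/ form a stop–stop cluster, so [i] is inserted between them. /b/ and /d/ form a stop–stop cluster, so [i] is inserted between them. /guekteigebdegae/ → guekiteigebidegae.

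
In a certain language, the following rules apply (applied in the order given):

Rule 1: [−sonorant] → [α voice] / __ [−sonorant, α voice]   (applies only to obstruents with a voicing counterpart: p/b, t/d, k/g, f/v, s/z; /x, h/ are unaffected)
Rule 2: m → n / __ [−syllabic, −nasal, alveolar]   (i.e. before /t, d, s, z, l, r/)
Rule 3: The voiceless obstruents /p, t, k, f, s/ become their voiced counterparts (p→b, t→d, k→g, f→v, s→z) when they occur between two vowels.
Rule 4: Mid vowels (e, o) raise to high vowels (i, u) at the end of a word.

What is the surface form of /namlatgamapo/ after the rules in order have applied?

nanladgamabu

Rule 1 (regressive voicing assimilation): /t/ precedes the voiced obstruent /g/, so it voices to [d] by assimilation. /namlatgamapo/ → namladgamapo.
Rule 2 (nasal place assimilation): /m/ precedes the alveolar consonant /l/, so it assimilates in place to [n]. /namladgamapo/ → nanladgamapo.
Rule 3 (intervocalic voicing): /p/ is a voiceless obstruent between vowels /a/ and /o/, so it voices to [b]. /nanladgamapo/ → nanladgamabo.
Rule 4 (final vowel raising): /o/ is a mid vowel in word-final position, so it raises to [u]. /nanladgamabo/ → nanladgamabu.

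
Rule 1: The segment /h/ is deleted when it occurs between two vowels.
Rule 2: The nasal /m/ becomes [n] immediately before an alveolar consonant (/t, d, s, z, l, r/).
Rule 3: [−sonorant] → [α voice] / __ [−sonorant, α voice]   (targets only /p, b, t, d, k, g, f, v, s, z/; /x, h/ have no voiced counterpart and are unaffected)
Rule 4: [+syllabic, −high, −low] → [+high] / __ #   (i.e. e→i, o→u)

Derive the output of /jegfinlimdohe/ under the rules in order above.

jekfinlindoi

Rule 1 (intervocalic h-deletion): /h/ occurs between vowels /o/ and /e/, so it deletes. /jegfinlimdohe/ → jegfinlimdoe.
Rule 2 (nasal place assimilation): /m/ precedes the alveolar consonant /d/, so it assimilates in place to [n]. /jegfinlimdoe/ → jegfinlindoe.
Rule 3 (regressive voicing assimilation): /g/ precedes the voiceless obstruent /f/, so it devoices to [k] by assimilation. /jegfinlindoe/ → jekfinlindoe.
Rule 4 (final vowel raising): /e/ is a mid vowel in word-final position, so it raises to [i]. /jekfinlindoe/ → jekfinlindoi.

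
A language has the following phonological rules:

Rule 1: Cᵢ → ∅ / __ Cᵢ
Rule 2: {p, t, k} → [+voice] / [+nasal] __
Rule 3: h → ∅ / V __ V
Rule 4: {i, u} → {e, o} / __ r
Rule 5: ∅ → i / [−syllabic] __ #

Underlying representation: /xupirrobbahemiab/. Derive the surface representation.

Rule 1 (degemination): /rr/ is a geminate; the first /r/ deletes. /bb/ is a geminate; the first /b/ deletes. /xupirrobbahemiab/ → xupirobahemiab.
Rule 2 (post-nasal voicing): no segment meets the environment; /xupirobahemiab/ is unchanged.
Rule 3 (intervocalic h-deletion): /h/ occurs between vowels /a/ and /e/, so it deletes. /xupirobahemiab/ → xupirobaemiab.
Rule 4 (pre-rhotic lowering): /i/ is a high vowel immediately before /r/, so it lowers to [e]. /xupirobaemiab/ → xuperobaemiab.
Rule 5 (final i-epenthesis): the form ends in the consonant /b/, so [i] is inserted word-finally. /xuperobaemiab/ → xuperobaemiabi.

xuperobaemiabi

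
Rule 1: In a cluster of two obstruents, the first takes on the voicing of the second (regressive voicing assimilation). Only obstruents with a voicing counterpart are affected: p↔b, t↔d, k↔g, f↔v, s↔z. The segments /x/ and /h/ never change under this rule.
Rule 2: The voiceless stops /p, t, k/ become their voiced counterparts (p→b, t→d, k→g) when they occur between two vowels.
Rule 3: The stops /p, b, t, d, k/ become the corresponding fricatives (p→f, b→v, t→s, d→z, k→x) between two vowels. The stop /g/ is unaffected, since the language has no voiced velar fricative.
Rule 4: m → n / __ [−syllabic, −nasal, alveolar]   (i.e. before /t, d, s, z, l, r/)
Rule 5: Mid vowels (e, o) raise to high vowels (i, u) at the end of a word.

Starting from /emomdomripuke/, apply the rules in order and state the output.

emondonrivugi

Rule 1 (regressive voicing assimilation): no segment meets the environment; /emomdomripuke/ is unchanged.
Rule 2 (intervocalic voicing): /p/ is a voiceless stop between vowels /i/ and /u/, so it voices to [b]. /k/ is a voiceless stop between vowels /u/ and /e/, so it voices to [g]. /emomdomripuke/ → emomdomribuge.
Rule 3 (intervocalic spirantization): /b/ is a stop between vowels /i/ and /u/, so it spirantizes to the fricative [v]. /emomdomribuge/ → emomdomrivuge.
Rule 4 (nasal place assimilation): /m/ precedes the alveolar consonant /d/, so it assimilates in place to [n]. /m/ precedes the alveolar consonant /r/, so it assimilates in place to [n]. /emomdomrivuge/ → emondonrivuge.
Rule 5 (final vowel raising): /e/ is a mid vowel in word-final position, so it raises to [i]. /emondonrivuge/ → emondonrivugi.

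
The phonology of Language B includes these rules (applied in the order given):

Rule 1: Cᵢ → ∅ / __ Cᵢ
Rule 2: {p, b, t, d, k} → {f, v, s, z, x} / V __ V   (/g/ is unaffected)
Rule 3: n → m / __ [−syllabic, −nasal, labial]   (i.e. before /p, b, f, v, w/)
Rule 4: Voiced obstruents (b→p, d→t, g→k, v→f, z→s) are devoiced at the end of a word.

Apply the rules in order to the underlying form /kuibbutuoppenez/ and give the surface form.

kuivusuofenes

Rule 1 (degemination): /bb/ is a geminate; the first /b/ deletes. /pp/ is a geminate; the first /p/ deletes. /kuibbutuoppenez/ → kuibutuopenez.
Rule 2 (intervocalic spirantization): /b/ is a stop between vowels /i/ and /u/, so it spirantizes to the fricative [v]. /t/ is a stop between vowels /u/ and /u/, so it spirantizes to the fricative [s]. /p/ is a stop between vowels /o/ and /e/, so it spirantizes to the fricative [f]. /kuibutuopenez/ → kuivusuofenez.
Rule 3 (nasal place assimilation): no segment meets the environment; /kuivusuofenez/ is unchanged.
Rule 4 (final devoicing): /z/ is a voiced obstruent in word-final position, so it devoices to [s]. /kuivusuofenez/ → kuivusuofenes.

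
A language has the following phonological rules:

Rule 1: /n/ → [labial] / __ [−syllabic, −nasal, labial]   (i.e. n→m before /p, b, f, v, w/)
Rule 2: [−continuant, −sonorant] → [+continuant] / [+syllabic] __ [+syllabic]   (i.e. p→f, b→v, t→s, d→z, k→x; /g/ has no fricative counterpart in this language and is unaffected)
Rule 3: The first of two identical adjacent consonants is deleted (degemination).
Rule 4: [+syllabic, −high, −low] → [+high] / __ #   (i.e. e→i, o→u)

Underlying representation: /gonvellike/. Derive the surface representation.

gomvelixi

Rule 1 (nasal place assimilation): /n/ precedes the labial consonant /v/, so it assimilates in place to [m]. /gonvellike/ → gomvellike.
Rule 2 (intervocalic spirantization): /k/ is a stop between vowels /i/ and /e/, so it spirantizes to the fricative [x]. /gomvellike/ → gomvellixe.
Rule 3 (degemination): /ll/ is a geminate; the first /l/ deletes. /gomvellixe/ → gomvelixe.
Rule 4 (final vowel raising): /e/ is a mid vowel in word-final position, so it raises to [i]. /gomvelixe/ → gomvelixi.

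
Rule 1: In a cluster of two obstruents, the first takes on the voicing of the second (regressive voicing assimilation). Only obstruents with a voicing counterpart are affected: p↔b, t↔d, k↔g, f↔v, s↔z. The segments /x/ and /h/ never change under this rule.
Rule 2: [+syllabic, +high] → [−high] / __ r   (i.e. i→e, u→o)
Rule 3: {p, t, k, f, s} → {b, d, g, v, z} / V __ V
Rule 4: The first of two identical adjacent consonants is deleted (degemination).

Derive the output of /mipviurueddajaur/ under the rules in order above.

mibvioruedajaor

Rule 1 (regressive voicing assimilation): /p/ precedes the voiced obstruent /v/, so it voices to [b] by assimilation. /mipviurueddajaur/ → mibviurueddajaur.
Rule 2 (pre-rhotic lowering): /u/ is a high vowel immediately before /r/, so it lowers to [o]. /u/ is a high vowel immediately before /r/, so it lowers to [o]. /mibviurueddajaur/ → mibviorueddajaor.
Rule 3 (intervocalic voicing): no segment meets the environment; /mibviorueddajaor/ is unchanged.
Rule 4 (degemination): /dd/ is a geminate; the first /d/ deletes. /mibviorueddajaor/ → mibvioruedajaor.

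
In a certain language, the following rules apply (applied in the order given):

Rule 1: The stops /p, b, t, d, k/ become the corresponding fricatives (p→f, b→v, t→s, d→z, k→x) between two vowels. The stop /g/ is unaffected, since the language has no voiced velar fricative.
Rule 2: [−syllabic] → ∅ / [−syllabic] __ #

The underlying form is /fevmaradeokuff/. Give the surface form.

fevmarazeoxuf

Rule 1 (intervocalic spirantization): /d/ is a stop between vowels /a/ and /e/, so it spirantizes to the fricative [z]. /k/ is a stop between vowels /o/ and /u/, so it spirantizes to the fricative [x]. /fevmaradeokuff/ → fevmarazeoxuff.
Rule 2 (final cluster simplification): /f/ is the second consonant of a word-final cluster /ff/, so it deletes. /fevmarazeoxuff/ → fevmarazeoxuf.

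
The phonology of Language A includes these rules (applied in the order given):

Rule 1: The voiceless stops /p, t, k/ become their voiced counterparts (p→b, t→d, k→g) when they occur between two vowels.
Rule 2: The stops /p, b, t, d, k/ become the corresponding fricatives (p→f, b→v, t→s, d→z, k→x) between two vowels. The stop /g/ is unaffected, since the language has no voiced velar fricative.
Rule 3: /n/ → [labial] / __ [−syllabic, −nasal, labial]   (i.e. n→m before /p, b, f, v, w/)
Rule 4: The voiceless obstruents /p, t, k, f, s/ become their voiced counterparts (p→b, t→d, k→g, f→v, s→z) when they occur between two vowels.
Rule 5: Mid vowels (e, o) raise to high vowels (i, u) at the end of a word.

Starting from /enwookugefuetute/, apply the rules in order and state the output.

emwoogugevuezuzi

Rule 1 (intervocalic voicing): /k/ is a voiceless stop between vowels /o/ and /u/, so it voices to [g]. /t/ is a voiceless stop between vowels /e/ and /u/, so it voices to [d]. /t/ is a voiceless stop between vowels /u/ and /e/, so it voices to [d]. /enwookugefuetute/ → enwoogugefuedude.
Rule 2 (intervocalic spirantization): /d/ is a stop between vowels /e/ and /u/, so it spirantizes to the fricative [z]. /d/ is a stop between vowels /u/ and /e/, so it spirantizes to the fricative [z]. /enwoogugefuedude/ → enwoogugefuezuze.
Rule 3 (nasal place assimilation): /n/ precedes the labial consonant /w/, so it assimilates in place to [m]. /enwoogugefuezuze/ → emwoogugefuezuze.
Rule 4 (intervocalic voicing): /f/ is a voiceless obstruent between vowels /e/ and /u/, so it voices to [v]. /emwoogugefuezuze/ → emwoogugevuezuze.
Rule 5 (final vowel raising): /e/ is a mid vowel in word-final position, so it raises to [i]. /emwoogugevuezuze/ → emwoogugevuezuzi.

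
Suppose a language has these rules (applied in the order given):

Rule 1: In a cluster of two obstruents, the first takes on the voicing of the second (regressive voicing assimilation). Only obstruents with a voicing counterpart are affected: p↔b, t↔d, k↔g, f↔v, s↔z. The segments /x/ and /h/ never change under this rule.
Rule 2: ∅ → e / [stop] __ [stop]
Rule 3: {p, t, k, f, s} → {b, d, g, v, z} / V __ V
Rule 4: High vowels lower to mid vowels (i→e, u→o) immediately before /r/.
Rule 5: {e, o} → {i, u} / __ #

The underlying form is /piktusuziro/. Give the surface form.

pigeduzuzeru

Rule 1 (regressive voicing assimilation): no segment meets the environment; /piktusuziro/ is unchanged.
Rule 2 (stop-cluster e-epenthesis): /k/ and /t/ form a stop–stop cluster, so [e] is inserted between them. /piktusuziro/ → piketusuziro.
Rule 3 (intervocalic voicing): /k/ is a voiceless obstruent between vowels /i/ and /e/, so it voices to [g]. /t/ is a voiceless obstruent between vowels /e/ and /u/, so it voices to [d]. /s/ is a voiceless obstruent between vowels /u/ and /u/, so it voices to [z]. /piketusuziro/ → pigeduzuziro.
Rule 4 (pre-rhotic lowering): /i/ is a high vowel immediately before /r/, so it lowers to [e]. /pigeduzuziro/ → pigeduzuzero.
Rule 5 (final vowel raising): /o/ is a mid vowel in word-final position, so it raises to [u]. /pigeduzuzero/ → pigeduzuzeru.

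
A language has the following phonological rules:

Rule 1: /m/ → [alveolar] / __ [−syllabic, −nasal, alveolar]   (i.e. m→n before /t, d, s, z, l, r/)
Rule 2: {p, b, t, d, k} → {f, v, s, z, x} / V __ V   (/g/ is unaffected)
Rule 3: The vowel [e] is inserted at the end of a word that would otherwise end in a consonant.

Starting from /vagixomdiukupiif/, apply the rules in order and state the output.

Rule 1 (nasal place assimilation): /m/ precedes the alveolar consonant /d/, so it assimilates in place to [n]. /vagixomdiukupiif/ → vagixondiukupiif.
Rule 2 (intervocalic spirantization): /k/ is a stop between vowels /u/ and /u/, so it spirantizes to the fricative [x]. /p/ is a stop between vowels /u/ and /i/, so it spirantizes to the fricative [f]. /vagixondiukupiif/ → vagixondiuxufiif.
Rule 3 (final e-epenthesis): the form ends in the consonant /f/, so [e] is inserted word-finally. /vagixondiuxufiif/ → vagixondiuxufiife.

vagixondiuxufiife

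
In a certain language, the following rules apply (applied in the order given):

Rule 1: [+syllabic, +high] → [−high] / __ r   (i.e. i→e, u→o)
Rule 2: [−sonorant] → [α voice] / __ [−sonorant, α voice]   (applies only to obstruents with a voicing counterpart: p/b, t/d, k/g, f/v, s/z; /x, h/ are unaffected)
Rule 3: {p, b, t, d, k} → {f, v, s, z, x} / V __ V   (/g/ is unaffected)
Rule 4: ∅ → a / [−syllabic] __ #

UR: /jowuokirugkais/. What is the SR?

Rule 1 (pre-rhotic lowering): /i/ is a high vowel immediately before /r/, so it lowers to [e]. /jowuokirugkais/ → jowuokerugkais.
Rule 2 (regressive voicing assimilation): /g/ precedes the voiceless obstruent /k/, so it devoices to [k] by assimilation. /jowuokerugkais/ → jowuokerukkais.
Rule 3 (intervocalic spirantization): /k/ is a stop between vowels /o/ and /e/, so it spirantizes to the fricative [x]. /jowuokerukkais/ → jowuoxerukkais.
Rule 4 (final a-epenthesis): the form ends in the consonant /s/, so [a] is inserted word-finally. /jowuoxerukkais/ → jowuoxerukkaisa.

jowuoxerukkaisa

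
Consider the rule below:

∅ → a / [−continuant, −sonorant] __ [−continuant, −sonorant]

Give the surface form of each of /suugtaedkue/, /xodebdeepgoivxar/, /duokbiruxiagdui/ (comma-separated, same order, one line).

suugataedakue, xodebadeepagoivxar, duokabiruxiagadui

/suugtaedkue/: /g/ and /t/ form a stop–stop cluster, so [a] is inserted between them. /d/ and /k/ form a stop–stop cluster, so [a] is inserted between them. → [suugataedakue].
/xodebdeepgoivxar/: /b/ and /d/ form a stop–stop cluster, so [a] is inserted between them. /p/ and /g/ form a stop–stop cluster, so [a] is inserted between them. → [xodebadeepagoivxar].
/duokbiruxiagdui/: /k/ and /b/ form a stop–stop cluster, so [a] is inserted between them. /g/ and /d/ form a stop–stop cluster, so [a] is inserted between them. → [duokabiruxiagadui].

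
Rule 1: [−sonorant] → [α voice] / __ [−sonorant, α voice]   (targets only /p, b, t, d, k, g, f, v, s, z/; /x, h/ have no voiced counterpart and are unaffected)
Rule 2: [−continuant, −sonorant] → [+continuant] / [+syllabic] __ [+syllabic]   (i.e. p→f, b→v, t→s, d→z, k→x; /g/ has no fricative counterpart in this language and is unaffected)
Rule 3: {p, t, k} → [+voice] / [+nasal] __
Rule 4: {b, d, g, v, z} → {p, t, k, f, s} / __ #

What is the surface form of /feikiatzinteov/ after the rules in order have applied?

feixiadzindeof

Rule 1 (regressive voicing assimilation): /t/ precedes the voiced obstruent /z/, so it voices to [d] by assimilation. /feikiatzinteov/ → feikiadzinteov.
Rule 2 (intervocalic spirantization): /k/ is a stop between vowels /i/ and /i/, so it spirantizes to the fricative [x]. /feikiadzinteov/ → feixiadzinteov.
Rule 3 (post-nasal voicing): /t/ is a voiceless stop immediately after the nasal /n/, so it voices to [d]. /feixiadzinteov/ → feixiadzindeov.
Rule 4 (final devoicing): /v/ is a voiced obstruent in word-final position, so it devoices to [f]. /feixiadzindeov/ → feixiadzindeof.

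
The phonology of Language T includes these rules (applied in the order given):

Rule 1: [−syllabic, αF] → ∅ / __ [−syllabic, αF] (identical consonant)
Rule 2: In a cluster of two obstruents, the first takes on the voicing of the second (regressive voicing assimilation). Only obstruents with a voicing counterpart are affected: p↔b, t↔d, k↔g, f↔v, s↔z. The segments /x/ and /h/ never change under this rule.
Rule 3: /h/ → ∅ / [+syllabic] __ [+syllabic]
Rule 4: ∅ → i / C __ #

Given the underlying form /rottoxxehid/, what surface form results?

Rule 1 (degemination): /tt/ is a geminate; the first /t/ deletes. /xx/ is a geminate; the first /x/ deletes. /rottoxxehid/ → rotoxehid.
Rule 2 (regressive voicing assimilation): no segment meets the environment; /rotoxehid/ is unchanged.
Rule 3 (intervocalic h-deletion): /h/ occurs between vowels /e/ and /i/, so it deletes. /rotoxehid/ → rotoxeid.
Rule 4 (final i-epenthesis): the form ends in the consonant /d/, so [i] is inserted word-finally. /rotoxeid/ → rotoxeidi.

rotoxeidi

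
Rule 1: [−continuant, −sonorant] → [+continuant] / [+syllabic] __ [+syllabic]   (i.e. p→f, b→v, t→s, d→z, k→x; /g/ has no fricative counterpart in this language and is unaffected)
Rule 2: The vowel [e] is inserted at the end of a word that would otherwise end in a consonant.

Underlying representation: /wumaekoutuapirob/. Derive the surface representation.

Rule 1 (intervocalic spirantization): /k/ is a stop between vowels /e/ and /o/, so it spirantizes to the fricative [x]. /t/ is a stop between vowels /u/ and /u/, so it spirantizes to the fricative [s]. /p/ is a stop between vowels /a/ and /i/, so it spirantizes to the fricative [f]. /wumaekoutuapirob/ → wumaexousuafirob.
Rule 2 (final e-epenthesis): the form ends in the consonant /b/, so [e] is inserted word-finally. /wumaexousuafirob/ → wumaexousuafirobe.

wumaexousuafirobe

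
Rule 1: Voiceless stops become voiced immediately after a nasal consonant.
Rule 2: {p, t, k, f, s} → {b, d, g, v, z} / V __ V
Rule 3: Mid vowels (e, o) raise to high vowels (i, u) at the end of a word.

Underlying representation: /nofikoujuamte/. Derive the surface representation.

novigoujuamdi

Rule 1 (post-nasal voicing): /t/ is a voiceless stop immediately after the nasal /m/, so it voices to [d]. /nofikoujuamte/ → nofikoujuamde.
Rule 2 (intervocalic voicing): /f/ is a voiceless obstruent between vowels /o/ and /i/, so it voices to [v]. /k/ is a voiceless obstruent between vowels /i/ and /o/, so it voices to [g]. /nofikoujuamde/ → novigoujuamde.
Rule 3 (final vowel raising): /e/ is a mid vowel in word-final position, so it raises to [i]. /novigoujuamde/ → novigoujuamdi.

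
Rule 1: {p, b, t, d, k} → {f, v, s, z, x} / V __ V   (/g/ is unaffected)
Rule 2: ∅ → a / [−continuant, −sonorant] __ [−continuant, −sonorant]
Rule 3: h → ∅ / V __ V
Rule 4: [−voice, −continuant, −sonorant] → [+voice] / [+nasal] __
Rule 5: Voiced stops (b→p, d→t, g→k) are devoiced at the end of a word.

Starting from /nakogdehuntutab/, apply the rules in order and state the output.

naxogadeundusap

Rule 1 (intervocalic spirantization): /k/ is a stop between vowels /a/ and /o/, so it spirantizes to the fricative [x]. /t/ is a stop between vowels /u/ and /a/, so it spirantizes to the fricative [s]. /nakogdehuntutab/ → naxogdehuntusab.
Rule 2 (stop-cluster a-epenthesis): /g/ and /d/ form a stop–stop cluster, so [a] is inserted between them. /naxogdehuntusab/ → naxogadehuntusab.
Rule 3 (intervocalic h-deletion): /h/ occurs between vowels /e/ and /u/, so it deletes. /naxogadehuntusab/ → naxogadeuntusab.
Rule 4 (post-nasal voicing): /t/ is a voiceless stop immediately after the nasal /n/, so it voices to [d]. /naxogadeuntusab/ → naxogadeundusab.
Rule 5 (final devoicing): /b/ is a voiced stop in word-final position, so it devoices to [p]. /naxogadeundusab/ → naxogadeundusap.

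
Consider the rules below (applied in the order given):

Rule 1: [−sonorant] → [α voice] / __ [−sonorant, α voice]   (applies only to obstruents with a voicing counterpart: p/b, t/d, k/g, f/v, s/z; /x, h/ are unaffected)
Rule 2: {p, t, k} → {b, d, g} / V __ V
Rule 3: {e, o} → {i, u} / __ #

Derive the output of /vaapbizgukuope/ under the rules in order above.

vaabbizguguobi

Rule 1 (regressive voicing assimilation): /p/ precedes the voiced obstruent /b/, so it voices to [b] by assimilation. /vaapbizgukuope/ → vaabbizgukuope.
Rule 2 (intervocalic voicing): /k/ is a voiceless stop between vowels /u/ and /u/, so it voices to [g]. /p/ is a voiceless stop between vowels /o/ and /e/, so it voices to [b]. /vaabbizgukuope/ → vaabbizguguobe.
Rule 3 (final vowel raising): /e/ is a mid vowel in word-final position, so it raises to [i]. /vaabbizguguobe/ → vaabbizguguobi.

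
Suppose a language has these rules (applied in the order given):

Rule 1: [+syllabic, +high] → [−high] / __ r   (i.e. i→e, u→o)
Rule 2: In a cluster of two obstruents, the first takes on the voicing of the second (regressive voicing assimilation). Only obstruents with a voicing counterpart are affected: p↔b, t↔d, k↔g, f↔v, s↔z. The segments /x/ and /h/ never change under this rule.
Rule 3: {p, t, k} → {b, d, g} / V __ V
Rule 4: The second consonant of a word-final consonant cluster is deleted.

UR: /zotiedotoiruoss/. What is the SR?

Rule 1 (pre-rhotic lowering): /i/ is a high vowel immediately before /r/, so it lowers to [e]. /zotiedotoiruoss/ → zotiedotoeruoss.
Rule 2 (regressive voicing assimilation): no segment meets the environment; /zotiedotoeruoss/ is unchanged.
Rule 3 (intervocalic voicing): /t/ is a voiceless stop between vowels /o/ and /i/, so it voices to [d]. /t/ is a voiceless stop between vowels /o/ and /o/, so it voices to [d]. /zotiedotoeruoss/ → zodiedodoeruoss.
Rule 4 (final cluster simplification): /s/ is the second consonant of a word-final cluster /ss/, so it deletes. /zodiedodoeruoss/ → zodiedodoeruos.

zodiedodoeruos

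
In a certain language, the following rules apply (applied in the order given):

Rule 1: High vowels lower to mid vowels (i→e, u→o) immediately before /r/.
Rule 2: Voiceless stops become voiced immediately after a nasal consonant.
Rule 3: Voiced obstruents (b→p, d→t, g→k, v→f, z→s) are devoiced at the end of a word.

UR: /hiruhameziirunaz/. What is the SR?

Rule 1 (pre-rhotic lowering): /i/ is a high vowel immediately before /r/, so it lowers to [e]. /i/ is a high vowel immediately before /r/, so it lowers to [e]. /hiruhameziirunaz/ → heruhamezierunaz.
Rule 2 (post-nasal voicing): no segment meets the environment; /heruhamezierunaz/ is unchanged.
Rule 3 (final devoicing): /z/ is a voiced obstruent in word-final position, so it devoices to [s]. /heruhamezierunaz/ → heruhamezierunas.

heruhamezierunas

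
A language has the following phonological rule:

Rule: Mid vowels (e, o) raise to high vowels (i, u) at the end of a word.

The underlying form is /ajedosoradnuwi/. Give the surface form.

No segment of /ajedosoradnuwi/ meets the structural description of the rule, so the form surfaces unchanged.

ajedosoradnuwi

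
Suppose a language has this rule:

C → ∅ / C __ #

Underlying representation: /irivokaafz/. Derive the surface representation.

/z/ is the second consonant of a word-final cluster /fz/, so it deletes.
The other instances of /r/, /v/, /k/, /f/ do not occur in the required environment and remain unchanged.
Surface form: [irivokaaf].

irivokaaf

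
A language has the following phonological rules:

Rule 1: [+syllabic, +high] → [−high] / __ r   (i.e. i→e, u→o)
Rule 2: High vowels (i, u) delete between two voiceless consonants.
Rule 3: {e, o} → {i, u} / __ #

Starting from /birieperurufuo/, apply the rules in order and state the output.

berieperorufuu

Rule 1 (pre-rhotic lowering): /i/ is a high vowel immediately before /r/, so it lowers to [e]. /u/ is a high vowel immediately before /r/, so it lowers to [o]. /birieperurufuo/ → berieperorufuo.
Rule 2 (high vowel syncope): no segment meets the environment; /berieperorufuo/ is unchanged.
Rule 3 (final vowel raising): /o/ is a mid vowel in word-final position, so it raises to [u]. /berieperorufuo/ → berieperorufuu.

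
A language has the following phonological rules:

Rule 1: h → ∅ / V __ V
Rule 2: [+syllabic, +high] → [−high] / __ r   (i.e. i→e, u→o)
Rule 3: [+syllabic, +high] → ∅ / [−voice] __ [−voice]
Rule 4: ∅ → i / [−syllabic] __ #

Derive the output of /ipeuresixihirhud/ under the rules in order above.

ipeoresxierhudi

Rule 1 (intervocalic h-deletion): /h/ occurs between vowels /i/ and /i/, so it deletes. /ipeuresixihirhud/ → ipeuresixiirhud.
Rule 2 (pre-rhotic lowering): /u/ is a high vowel immediately before /r/, so it lowers to [o]. /i/ is a high vowel immediately before /r/, so it lowers to [e]. /ipeuresixiirhud/ → ipeoresixierhud.
Rule 3 (high vowel syncope): /i/ is a high vowel flanked by voiceless consonants /s/ and /x/, so it deletes. /ipeoresixierhud/ → ipeoresxierhud.
Rule 4 (final i-epenthesis): the form ends in the consonant /d/, so [i] is inserted word-finally. /ipeoresxierhud/ → ipeoresxierhudi.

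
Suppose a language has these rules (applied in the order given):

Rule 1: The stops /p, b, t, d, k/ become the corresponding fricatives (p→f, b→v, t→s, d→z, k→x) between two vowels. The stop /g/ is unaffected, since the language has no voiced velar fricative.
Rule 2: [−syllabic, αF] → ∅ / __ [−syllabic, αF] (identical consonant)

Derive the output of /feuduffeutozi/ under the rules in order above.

feuzufeusozi

Rule 1 (intervocalic spirantization): /d/ is a stop between vowels /u/ and /u/, so it spirantizes to the fricative [z]. /t/ is a stop between vowels /u/ and /o/, so it spirantizes to the fricative [s]. /feuduffeutozi/ → feuzuffeusozi.
Rule 2 (degemination): /ff/ is a geminate; the first /f/ deletes. /feuzuffeusozi/ → feuzufeusozi.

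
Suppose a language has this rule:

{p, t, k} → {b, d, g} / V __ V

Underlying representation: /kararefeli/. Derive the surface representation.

No segment of /kararefeli/ meets the structural description of the rule, so the form surfaces unchanged.

kararefeli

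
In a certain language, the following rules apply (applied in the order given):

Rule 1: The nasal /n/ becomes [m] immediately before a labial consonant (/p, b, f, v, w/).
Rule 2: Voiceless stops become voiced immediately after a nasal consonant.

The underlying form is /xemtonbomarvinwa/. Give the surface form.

xemdombomarvimwa

Rule 1 (nasal place assimilation): /n/ precedes the labial consonant /b/, so it assimilates in place to [m]. /n/ precedes the labial consonant /w/, so it assimilates in place to [m]. /xemtonbomarvinwa/ → xemtombomarvimwa.
Rule 2 (post-nasal voicing): /t/ is a voiceless stop immediately after the nasal /m/, so it voices to [d]. /xemtombomarvimwa/ → xemdombomarvimwa.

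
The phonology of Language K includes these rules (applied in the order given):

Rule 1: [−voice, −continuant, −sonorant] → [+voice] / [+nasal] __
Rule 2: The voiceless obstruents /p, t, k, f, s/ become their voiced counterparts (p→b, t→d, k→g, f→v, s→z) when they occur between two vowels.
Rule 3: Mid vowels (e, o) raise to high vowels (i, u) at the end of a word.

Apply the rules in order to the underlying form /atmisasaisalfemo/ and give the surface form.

Rule 1 (post-nasal voicing): no segment meets the environment; /atmisasaisalfemo/ is unchanged.
Rule 2 (intervocalic voicing): /s/ is a voiceless obstruent between vowels /i/ and /a/, so it voices to [z]. /s/ is a voiceless obstruent between vowels /a/ and /a/, so it voices to [z]. /s/ is a voiceless obstruent between vowels /i/ and /a/, so it voices to [z]. /atmisasaisalfemo/ → atmizazaizalfemo.
Rule 3 (final vowel raising): /o/ is a mid vowel in word-final position, so it raises to [u]. /atmizazaizalfemo/ → atmizazaizalfemu.

atmizazaizalfemu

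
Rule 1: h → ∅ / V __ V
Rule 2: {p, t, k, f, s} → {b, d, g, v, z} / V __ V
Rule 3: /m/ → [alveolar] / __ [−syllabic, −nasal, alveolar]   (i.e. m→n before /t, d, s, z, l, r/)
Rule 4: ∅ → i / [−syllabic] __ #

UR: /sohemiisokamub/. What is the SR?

Rule 1 (intervocalic h-deletion): /h/ occurs between vowels /o/ and /e/, so it deletes. /sohemiisokamub/ → soemiisokamub.
Rule 2 (intervocalic voicing): /s/ is a voiceless obstruent between vowels /i/ and /o/, so it voices to [z]. /k/ is a voiceless obstruent between vowels /o/ and /a/, so it voices to [g]. /soemiisokamub/ → soemiizogamub.
Rule 3 (nasal place assimilation): no segment meets the environment; /soemiizogamub/ is unchanged.
Rule 4 (final i-epenthesis): the form ends in the consonant /b/, so [i] is inserted word-finally. /soemiizogamub/ → soemiizogamubi.

soemiizogamubi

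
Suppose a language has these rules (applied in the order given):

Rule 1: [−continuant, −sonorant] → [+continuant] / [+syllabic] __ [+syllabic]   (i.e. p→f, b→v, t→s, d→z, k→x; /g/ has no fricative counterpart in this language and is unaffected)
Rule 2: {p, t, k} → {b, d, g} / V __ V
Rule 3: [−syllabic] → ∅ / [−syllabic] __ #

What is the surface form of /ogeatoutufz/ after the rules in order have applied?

Rule 1 (intervocalic spirantization): /t/ is a stop between vowels /a/ and /o/, so it spirantizes to the fricative [s]. /t/ is a stop between vowels /u/ and /u/, so it spirantizes to the fricative [s]. /ogeatoutufz/ → ogeasousufz.
Rule 2 (intervocalic voicing): no segment meets the environment; /ogeasousufz/ is unchanged.
Rule 3 (final cluster simplification): /z/ is the second consonant of a word-final cluster /fz/, so it deletes. /ogeasousufz/ → ogeasousuf.

ogeasousuf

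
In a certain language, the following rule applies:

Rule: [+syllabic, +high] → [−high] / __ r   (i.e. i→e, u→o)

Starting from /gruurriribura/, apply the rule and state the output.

gruorreribora

/u/ is a high vowel immediately before /r/, so it lowers to [o].
/i/ is a high vowel immediately before /r/, so it lowers to [e].
/u/ is a high vowel immediately before /r/, so it lowers to [o].
Surface form: [gruorreribora].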